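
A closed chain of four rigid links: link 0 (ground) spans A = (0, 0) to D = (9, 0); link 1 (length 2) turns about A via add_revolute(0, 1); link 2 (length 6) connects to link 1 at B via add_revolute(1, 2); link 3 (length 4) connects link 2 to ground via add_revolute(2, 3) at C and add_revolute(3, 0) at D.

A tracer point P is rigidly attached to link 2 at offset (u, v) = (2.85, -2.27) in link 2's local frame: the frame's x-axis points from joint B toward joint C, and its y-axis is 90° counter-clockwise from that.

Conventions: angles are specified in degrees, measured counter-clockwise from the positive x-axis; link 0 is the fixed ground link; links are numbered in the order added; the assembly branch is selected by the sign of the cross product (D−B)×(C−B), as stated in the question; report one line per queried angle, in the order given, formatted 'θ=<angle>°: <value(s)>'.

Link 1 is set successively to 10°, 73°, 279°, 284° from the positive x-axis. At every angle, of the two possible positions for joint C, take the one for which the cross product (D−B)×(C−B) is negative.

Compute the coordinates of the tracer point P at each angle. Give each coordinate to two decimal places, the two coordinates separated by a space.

A=(0,0), D=(9.00,0)
θ=10°: B = A + 2.00·(cos10°, sin10°) = (1.9696, 0.3473)
θ=10°: |BD| = 7.0390
θ=10°: circle(B,6.00) ∩ circle(D,4.00): a=4.9401, h=3.4051
θ=10°:   candidates: C₊=(7.0717,3.5045) cross=23.969; C₋=(6.7357,-3.2974) cross=-23.969
θ=10°:   branch - wants cross < 0 → take C=(6.7357,-3.2974) (cross=-23.969)
θ=10°: ex = (C−B)/|BC| = (0.7944,-0.6075); ey = (0.6075,0.7944)
θ=10°: P = B + 2.85·ex + -2.27·ey = (2.8546,-3.1871)
θ=73°: B = A + 2.00·(cos73°, sin73°) = (0.5847, 1.9126)
θ=73°: |BD| = 8.6299
θ=73°: circle(B,6.00) ∩ circle(D,4.00): a=5.4737, h=2.4574
θ=73°:   candidates: C₊=(6.4669,3.0957) cross=21.207; C₋=(5.3777,-1.6968) cross=-21.207
θ=73°:   branch - wants cross < 0 → take C=(5.3777,-1.6968) (cross=-21.207)
θ=73°: ex = (C−B)/|BC| = (0.7988,-0.6016); ey = (0.6016,0.7988)
θ=73°: P = B + 2.85·ex + -2.27·ey = (1.4959,-1.6152)
θ=279°: B = A + 2.00·(cos279°, sin279°) = (0.3129, -1.9754)
θ=279°: |BD| = 8.9089
θ=279°: circle(B,6.00) ∩ circle(D,4.00): a=5.5769, h=2.2131
θ=279°:   candidates: C₊=(5.2602,1.4192) cross=19.717; C₋=(6.2417,-2.8968) cross=-19.717
θ=279°:   branch - wants cross < 0 → take C=(6.2417,-2.8968) (cross=-19.717)
θ=279°: ex = (C−B)/|BC| = (0.9881,-0.1536); ey = (0.1536,0.9881)
θ=279°: P = B + 2.85·ex + -2.27·ey = (2.7804,-4.6561)
θ=284°: B = A + 2.00·(cos284°, sin284°) = (0.4838, -1.9406)
θ=284°: |BD| = 8.7345
θ=284°: circle(B,6.00) ∩ circle(D,4.00): a=5.5121, h=2.3699
θ=284°:   candidates: C₊=(5.3317,1.5948) cross=20.700; C₋=(6.3847,-3.0266) cross=-20.700
θ=284°:   branch - wants cross < 0 → take C=(6.3847,-3.0266) (cross=-20.700)
θ=284°: ex = (C−B)/|BC| = (0.9835,-0.1810); ey = (0.1810,0.9835)
θ=284°: P = B + 2.85·ex + -2.27·ey = (2.8759,-4.6890)

θ=10°: 2.85 -3.19
θ=73°: 1.50 -1.62
θ=279°: 2.78 -4.66
θ=284°: 2.88 -4.69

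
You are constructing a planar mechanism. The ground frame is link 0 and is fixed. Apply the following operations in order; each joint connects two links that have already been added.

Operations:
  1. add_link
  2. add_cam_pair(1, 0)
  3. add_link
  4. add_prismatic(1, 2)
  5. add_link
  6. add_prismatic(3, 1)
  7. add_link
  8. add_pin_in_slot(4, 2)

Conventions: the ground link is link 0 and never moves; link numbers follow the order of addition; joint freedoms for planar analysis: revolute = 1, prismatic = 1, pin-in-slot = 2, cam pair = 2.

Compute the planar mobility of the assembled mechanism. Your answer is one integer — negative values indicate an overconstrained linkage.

(L,J1,J2)=(1,0,0); link0 fixed
link1: (2,0,0)
C 1-0 [J2]: (2,0,1)
link2: (3,0,1)
P 1-2 [J1]: (3,1,1)
link3: (4,1,1)
P 3-1 [J1]: (4,2,1)
link4: (5,2,1)
PS 4-2 [J2]: (5,2,2)
Grübler: 3·4 − 2·2 − 2 = 6

M = 6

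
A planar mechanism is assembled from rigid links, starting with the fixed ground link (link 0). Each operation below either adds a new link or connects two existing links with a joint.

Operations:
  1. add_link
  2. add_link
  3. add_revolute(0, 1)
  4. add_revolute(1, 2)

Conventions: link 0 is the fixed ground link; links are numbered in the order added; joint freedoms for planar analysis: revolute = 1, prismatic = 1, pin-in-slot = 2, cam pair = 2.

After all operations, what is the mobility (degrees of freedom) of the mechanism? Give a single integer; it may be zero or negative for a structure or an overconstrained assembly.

ground; <1,0,0>
#1 <2,0,0>
#2 <3,0,0>
R:0↔1 J1 <3,1,0>
R:1↔2 J1 <3,2,0>
3×2 − 2×2 − 1×0 = 2

M = 2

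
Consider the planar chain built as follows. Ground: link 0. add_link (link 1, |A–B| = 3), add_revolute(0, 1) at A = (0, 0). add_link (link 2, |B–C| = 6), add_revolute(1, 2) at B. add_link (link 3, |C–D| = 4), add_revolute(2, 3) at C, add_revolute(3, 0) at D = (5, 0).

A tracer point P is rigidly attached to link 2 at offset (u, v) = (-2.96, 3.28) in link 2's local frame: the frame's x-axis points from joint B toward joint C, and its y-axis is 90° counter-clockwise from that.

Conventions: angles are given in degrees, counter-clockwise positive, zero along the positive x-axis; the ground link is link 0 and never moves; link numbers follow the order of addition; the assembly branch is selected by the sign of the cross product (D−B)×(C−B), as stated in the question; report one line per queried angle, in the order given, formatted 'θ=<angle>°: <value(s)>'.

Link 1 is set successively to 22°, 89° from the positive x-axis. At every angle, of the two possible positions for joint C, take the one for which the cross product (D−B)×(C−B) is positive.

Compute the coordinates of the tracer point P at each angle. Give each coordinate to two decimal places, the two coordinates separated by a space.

A=(0,0), D=(5.00,0)
θ=22°: B = A + 3.00·(cos22°, sin22°) = (2.7816, 1.1238)
θ=22°: |BD| = 2.4869
θ=22°: circle(B,6.00) ∩ circle(D,4.00): a=5.2646, h=2.8783
θ=22°:   candidates: C₊=(8.7786,1.3124) cross=7.158; C₋=(6.1772,-3.8229) cross=-7.158
θ=22°:   branch + wants cross > 0 → take C=(8.7786,1.3124) (cross=7.158)
θ=22°: ex = (C−B)/|BC| = (0.9995,0.0314); ey = (-0.0314,0.9995)
θ=22°: P = B + -2.96·ex + 3.28·ey = (-0.2801,4.3092)
θ=89°: B = A + 3.00·(cos89°, sin89°) = (0.0524, 2.9995)
θ=89°: |BD| = 5.7859
θ=89°: circle(B,6.00) ∩ circle(D,4.00): a=4.6213, h=3.8267
θ=89°:   candidates: C₊=(5.9880,3.8761) cross=22.141; C₋=(2.0203,-2.6686) cross=-22.141
θ=89°:   branch + wants cross > 0 → take C=(5.9880,3.8761) (cross=22.141)
θ=89°: ex = (C−B)/|BC| = (0.9893,0.1461); ey = (-0.1461,0.9893)
θ=89°: P = B + -2.96·ex + 3.28·ey = (-3.3551,5.8119)

θ=22°: -0.28 4.31
θ=89°: -3.36 5.81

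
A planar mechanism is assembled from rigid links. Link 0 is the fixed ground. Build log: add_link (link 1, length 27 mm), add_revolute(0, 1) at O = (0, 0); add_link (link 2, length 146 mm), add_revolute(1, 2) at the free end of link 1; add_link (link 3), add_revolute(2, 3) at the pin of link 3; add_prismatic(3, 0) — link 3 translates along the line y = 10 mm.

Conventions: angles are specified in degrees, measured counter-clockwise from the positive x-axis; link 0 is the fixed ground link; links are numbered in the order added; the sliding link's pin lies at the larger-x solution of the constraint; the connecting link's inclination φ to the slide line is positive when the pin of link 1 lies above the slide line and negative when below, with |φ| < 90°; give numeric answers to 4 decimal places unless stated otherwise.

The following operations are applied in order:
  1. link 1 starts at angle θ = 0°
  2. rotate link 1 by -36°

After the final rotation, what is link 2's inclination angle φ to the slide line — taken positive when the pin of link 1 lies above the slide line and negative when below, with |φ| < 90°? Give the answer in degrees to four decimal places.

geometry: r = 27 mm, L = 146 mm, e = 10 mm; θ starts at 0°
rotate link 1 by -36°: θ ← 0° -36° = -36°
h = r sin θ − e = -15.870202 − 10 = -25.870202
sin φ = h / L = -25.870202 / 146 = -0.17719316
φ = arcsin(-0.17719316) = -10.206312°

-10.2063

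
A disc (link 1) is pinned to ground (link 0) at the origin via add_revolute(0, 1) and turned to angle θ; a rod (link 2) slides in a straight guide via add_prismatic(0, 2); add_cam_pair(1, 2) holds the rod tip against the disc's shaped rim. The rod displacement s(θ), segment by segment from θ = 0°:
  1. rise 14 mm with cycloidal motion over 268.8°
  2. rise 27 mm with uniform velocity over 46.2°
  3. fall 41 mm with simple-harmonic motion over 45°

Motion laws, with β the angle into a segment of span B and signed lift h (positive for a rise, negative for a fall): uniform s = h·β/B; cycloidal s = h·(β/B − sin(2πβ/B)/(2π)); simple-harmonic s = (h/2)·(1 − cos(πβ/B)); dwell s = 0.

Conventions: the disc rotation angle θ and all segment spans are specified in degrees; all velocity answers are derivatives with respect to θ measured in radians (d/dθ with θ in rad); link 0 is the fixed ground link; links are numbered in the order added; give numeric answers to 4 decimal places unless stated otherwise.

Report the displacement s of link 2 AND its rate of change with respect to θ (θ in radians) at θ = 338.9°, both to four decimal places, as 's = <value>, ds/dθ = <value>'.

segment 1 (0° to 268.8°, cycloidal, h = 14) is passed completely: s = 0.0000 + (14) = 14.0000
segment 2 (268.8° to 315°, uniform, h = 27) is passed completely: s = 14.0000 + (27) = 41.0000
θ = 338.9° falls in segment 3 (315° to 360°, simple-harmonic, h = -41): β = 338.9 − 315 = 23.9°, B = 45°; Δs = -41/2·(1 − cos(π·0.5311)) = -22.5004; s = 41.0000 − 22.5004 = 18.4996
velocity in seg [315°–360°] (simple-harmonic), θ in radians: β = 23.9° = 0.4171 rad, B = 45° = 0.7854 rad; ds/dθ = (πh/(2B)) sin(πβ/B) = (π·(-41)/(2·0.7854)) sin(π·0.5311) = -81.608647 mm/rad

s = 18.4996, ds/dθ = -81.6086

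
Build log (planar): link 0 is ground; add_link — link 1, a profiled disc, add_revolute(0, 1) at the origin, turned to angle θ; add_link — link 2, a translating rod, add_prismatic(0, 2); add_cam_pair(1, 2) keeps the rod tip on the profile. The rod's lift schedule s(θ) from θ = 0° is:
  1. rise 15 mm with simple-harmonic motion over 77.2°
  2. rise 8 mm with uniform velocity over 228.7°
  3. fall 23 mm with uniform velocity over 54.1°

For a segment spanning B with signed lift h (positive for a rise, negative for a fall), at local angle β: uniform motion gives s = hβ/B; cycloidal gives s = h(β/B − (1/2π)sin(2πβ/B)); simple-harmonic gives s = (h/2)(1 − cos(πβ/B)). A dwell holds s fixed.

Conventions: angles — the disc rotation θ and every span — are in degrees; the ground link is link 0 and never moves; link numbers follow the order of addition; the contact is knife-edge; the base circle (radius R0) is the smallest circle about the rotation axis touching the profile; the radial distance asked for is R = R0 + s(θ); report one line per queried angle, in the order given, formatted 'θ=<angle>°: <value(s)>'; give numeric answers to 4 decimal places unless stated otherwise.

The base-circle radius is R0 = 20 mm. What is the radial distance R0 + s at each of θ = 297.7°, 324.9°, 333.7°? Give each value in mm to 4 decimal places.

seg 1 [0°–77.2°] simple-harmonic, h=15: full span → s += 15 → s = 15.0000
seg 2 [77.2°–305.9°] uniform, h=8: θ=297.7° here. β=220.5, B=228.7. 8·220.5/228.7 = 7.7132 → s = 22.7132
seg 2 [77.2°–305.9°] uniform, h=8: full span → s += 8 → s = 23.0000
seg 3 [305.9°–360°] uniform, h=-23: θ=324.9° here. β=19, B=54.1. -23·19/54.1 = -8.0776 → s = 14.9224
seg 3 [305.9°–360°] uniform, h=-23: θ=333.7° here. β=27.8, B=54.1. -23·27.8/54.1 = -11.8189 → s = 11.1811
θ=297.7°: R = R0 + s = 20 + 22.7132 = 42.7132
θ=324.9°: R = R0 + s = 20 + 14.9224 = 34.9224
θ=333.7°: R = R0 + s = 20 + 11.1811 = 31.1811

θ=297.7°: 42.7132
θ=324.9°: 34.9224
θ=333.7°: 31.1811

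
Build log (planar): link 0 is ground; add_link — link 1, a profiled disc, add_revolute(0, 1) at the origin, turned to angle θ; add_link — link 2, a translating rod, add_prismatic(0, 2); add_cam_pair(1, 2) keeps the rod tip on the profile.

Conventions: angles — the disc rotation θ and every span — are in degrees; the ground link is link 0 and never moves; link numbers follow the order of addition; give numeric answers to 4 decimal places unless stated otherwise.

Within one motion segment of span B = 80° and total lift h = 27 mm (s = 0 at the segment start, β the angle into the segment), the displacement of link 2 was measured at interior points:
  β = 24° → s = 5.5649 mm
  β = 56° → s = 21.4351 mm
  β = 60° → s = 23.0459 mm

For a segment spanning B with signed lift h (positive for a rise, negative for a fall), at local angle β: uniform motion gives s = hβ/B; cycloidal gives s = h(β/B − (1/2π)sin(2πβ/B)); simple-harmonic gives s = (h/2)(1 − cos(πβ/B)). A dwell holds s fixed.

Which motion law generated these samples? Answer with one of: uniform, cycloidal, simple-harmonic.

candidates at β/B = r: uniform s = h·r (linear in β); cycloidal s = h·(r − sin(2πr)/(2π)); simple-harmonic s = (h/2)(1 − cos(πr))
β=24°: printed 5.5649 | uniform 8.1000, cycloidal 4.0131, simple-harmonic 5.5649
β=56°: printed 21.4351 | uniform 18.9000, cycloidal 22.9869, simple-harmonic 21.4351
β=60°: printed 23.0459 | uniform 20.2500, cycloidal 24.5472, simple-harmonic 23.0459
only one law matches every sample → simple-harmonic

simple-harmonic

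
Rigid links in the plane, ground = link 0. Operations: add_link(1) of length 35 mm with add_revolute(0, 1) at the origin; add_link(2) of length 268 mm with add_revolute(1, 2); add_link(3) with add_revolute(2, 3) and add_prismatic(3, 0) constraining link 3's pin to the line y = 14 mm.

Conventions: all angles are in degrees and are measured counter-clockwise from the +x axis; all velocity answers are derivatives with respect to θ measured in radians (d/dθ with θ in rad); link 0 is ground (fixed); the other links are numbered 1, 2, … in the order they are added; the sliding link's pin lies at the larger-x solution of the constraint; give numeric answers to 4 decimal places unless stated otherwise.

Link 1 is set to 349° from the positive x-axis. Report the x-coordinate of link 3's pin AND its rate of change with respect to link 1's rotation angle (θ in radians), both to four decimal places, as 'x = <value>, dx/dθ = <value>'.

geometry: r = 35 mm, L = 268 mm, e = 14 mm
crank pin P = (r cos θ, r sin θ) = (34.356951, -6.678315)
h = r sin θ − e = -6.678315 − 14 = -20.678315
x = r cos θ + √(L² − h²) = 34.356951 + 267.201062 = 301.558013
dx/dθ = −r sin θ − h·r cos θ/√(L² − h²) (θ in radians; h = -20.678315) = 9.337151

x = 301.5580, dx/dθ = 9.3372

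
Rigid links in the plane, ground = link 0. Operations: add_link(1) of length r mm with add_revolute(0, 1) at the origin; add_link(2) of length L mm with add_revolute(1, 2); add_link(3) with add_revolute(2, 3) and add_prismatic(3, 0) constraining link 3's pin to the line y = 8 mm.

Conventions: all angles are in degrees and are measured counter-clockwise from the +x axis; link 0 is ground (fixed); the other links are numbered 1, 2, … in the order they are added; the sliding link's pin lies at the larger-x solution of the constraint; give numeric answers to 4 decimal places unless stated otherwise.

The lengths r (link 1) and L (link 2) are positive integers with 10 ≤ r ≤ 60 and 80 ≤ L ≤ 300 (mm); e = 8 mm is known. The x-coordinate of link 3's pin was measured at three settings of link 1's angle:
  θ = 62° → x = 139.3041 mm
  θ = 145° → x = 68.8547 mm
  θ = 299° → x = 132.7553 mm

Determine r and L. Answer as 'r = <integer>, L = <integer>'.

constraint per measurement: (x − r cos θ)² + (r sin θ − e)² = L²
subtracting the θ₁ and θ₂ equations cancels the r² and L² terms:
r = (x₁² − x₂²) / (2[(x₁cos θ₁ + e sin θ₁) − (x₂cos θ₂ + e sin θ₂)]) = 59.0000 → r = 59
L² = (x₁ − r cos θ₁)² + (r sin θ₁ − e)² = 14400.0108 → L = 120.0000 → L = 120
check at θ₃=299°: x = 132.7553 (printed 132.7553) ✓

r = 59, L = 120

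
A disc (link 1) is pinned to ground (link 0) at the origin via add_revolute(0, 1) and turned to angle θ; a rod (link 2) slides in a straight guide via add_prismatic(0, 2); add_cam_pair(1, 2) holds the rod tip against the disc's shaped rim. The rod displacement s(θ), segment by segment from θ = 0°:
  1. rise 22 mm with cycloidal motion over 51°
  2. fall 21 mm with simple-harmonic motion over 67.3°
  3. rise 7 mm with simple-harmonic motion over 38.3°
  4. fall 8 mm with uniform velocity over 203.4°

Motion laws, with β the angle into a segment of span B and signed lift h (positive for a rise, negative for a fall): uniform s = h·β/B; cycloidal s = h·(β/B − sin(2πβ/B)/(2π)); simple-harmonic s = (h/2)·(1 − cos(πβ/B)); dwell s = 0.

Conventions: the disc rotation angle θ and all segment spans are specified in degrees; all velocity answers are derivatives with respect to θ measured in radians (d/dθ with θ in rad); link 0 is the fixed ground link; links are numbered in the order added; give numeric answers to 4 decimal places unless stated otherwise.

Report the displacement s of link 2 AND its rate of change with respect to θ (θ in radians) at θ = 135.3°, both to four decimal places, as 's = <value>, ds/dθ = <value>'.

segment 1 (0° to 51°, cycloidal, h = 22) is passed completely: s = 0.0000 + (22) = 22.0000
segment 2 (51° to 118.3°, simple-harmonic, h = -21) is passed completely: s = 22.0000 + (-21) = 1.0000
θ = 135.3° falls in segment 3 (118.3° to 156.6°, simple-harmonic, h = 7): β = 135.3 − 118.3 = 17°, B = 38.3°; Δs = 7/2·(1 − cos(π·0.4439)) = 2.8859; s = 1.0000 + 2.8859 = 3.8859
velocity in seg [118.3°–156.6°] (simple-harmonic), θ in radians: β = 17° = 0.2967 rad, B = 38.3° = 0.6685 rad; ds/dθ = (πh/(2B)) sin(πβ/B) = (π·7/(2·0.6685)) sin(π·0.4439) = 16.193954 mm/rad

s = 3.8859, ds/dθ = 16.1940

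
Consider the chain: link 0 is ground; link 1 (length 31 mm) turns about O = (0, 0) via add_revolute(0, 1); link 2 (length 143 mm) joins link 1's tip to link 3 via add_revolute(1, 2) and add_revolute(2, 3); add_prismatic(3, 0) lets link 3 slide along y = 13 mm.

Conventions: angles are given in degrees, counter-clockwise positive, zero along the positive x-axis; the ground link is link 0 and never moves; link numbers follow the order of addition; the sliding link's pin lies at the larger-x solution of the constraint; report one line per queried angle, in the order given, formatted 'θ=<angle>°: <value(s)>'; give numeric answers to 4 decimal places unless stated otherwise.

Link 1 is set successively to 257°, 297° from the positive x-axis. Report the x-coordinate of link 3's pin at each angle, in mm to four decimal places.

geometry: r = 31 mm, L = 143 mm, e = 13 mm
θ=257°: crank pin P = (r cos θ, r sin θ) = (-6.973483, -30.205472)
θ=257°: h = r sin θ − e = -30.205472 − 13 = -43.205472
θ=257°: x = r cos θ + √(L² − h²) = -6.973483 + 136.316863 = 129.343381
θ=297°: crank pin P = (r cos θ, r sin θ) = (14.073705, -27.621202)
θ=297°: h = r sin θ − e = -27.621202 − 13 = -40.621202
θ=297°: x = r cos θ + √(L² − h²) = 14.073705 + 137.109146 = 151.182852

θ=257°: 129.3434
θ=297°: 151.1829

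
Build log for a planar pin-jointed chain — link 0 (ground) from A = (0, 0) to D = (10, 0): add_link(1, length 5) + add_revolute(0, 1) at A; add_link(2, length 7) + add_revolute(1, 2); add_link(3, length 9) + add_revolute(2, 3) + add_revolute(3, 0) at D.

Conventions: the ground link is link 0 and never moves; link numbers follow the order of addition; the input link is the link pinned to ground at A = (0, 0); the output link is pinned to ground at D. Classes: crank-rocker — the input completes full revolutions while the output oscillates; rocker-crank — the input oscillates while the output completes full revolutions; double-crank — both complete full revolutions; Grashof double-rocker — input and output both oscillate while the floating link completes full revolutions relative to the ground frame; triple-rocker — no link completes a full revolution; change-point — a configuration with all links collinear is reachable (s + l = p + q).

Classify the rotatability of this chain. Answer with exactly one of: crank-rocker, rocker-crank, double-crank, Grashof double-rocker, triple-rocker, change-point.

lengths: ground=10, input=5, coupler=7, output=9
sorted: s=5 (shortest), l=10 (longest), p+q=16
s + l = 15 vs p + q = 16
s + l < p + q (Grashof) with shortest = input link → crank-rocker

crank-rocker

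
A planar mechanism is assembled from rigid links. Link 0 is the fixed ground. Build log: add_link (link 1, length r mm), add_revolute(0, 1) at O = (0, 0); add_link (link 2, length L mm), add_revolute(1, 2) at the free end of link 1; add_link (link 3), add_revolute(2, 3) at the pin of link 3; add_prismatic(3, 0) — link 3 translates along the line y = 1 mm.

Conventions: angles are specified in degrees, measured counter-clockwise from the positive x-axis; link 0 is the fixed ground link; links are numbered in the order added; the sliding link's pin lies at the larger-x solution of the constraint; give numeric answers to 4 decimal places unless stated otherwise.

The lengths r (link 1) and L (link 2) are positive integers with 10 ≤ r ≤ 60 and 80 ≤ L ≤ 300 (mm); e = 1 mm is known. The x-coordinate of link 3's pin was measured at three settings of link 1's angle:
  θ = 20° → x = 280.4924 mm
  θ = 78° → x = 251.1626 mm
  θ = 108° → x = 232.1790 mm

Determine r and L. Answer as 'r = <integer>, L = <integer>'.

constraint per measurement: (x − r cos θ)² + (r sin θ − e)² = L²
subtracting the θ₁ and θ₂ equations cancels the r² and L² terms:
r = (x₁² − x₂²) / (2[(x₁cos θ₁ + e sin θ₁) − (x₂cos θ₂ + e sin θ₂)]) = 37.0000 → r = 37
L² = (x₁ − r cos θ₁)² + (r sin θ₁ − e)² = 60516.0057 → L = 246.0000 → L = 246
check at θ₃=108°: x = 232.1790 (printed 232.1790) ✓

r = 37, L = 246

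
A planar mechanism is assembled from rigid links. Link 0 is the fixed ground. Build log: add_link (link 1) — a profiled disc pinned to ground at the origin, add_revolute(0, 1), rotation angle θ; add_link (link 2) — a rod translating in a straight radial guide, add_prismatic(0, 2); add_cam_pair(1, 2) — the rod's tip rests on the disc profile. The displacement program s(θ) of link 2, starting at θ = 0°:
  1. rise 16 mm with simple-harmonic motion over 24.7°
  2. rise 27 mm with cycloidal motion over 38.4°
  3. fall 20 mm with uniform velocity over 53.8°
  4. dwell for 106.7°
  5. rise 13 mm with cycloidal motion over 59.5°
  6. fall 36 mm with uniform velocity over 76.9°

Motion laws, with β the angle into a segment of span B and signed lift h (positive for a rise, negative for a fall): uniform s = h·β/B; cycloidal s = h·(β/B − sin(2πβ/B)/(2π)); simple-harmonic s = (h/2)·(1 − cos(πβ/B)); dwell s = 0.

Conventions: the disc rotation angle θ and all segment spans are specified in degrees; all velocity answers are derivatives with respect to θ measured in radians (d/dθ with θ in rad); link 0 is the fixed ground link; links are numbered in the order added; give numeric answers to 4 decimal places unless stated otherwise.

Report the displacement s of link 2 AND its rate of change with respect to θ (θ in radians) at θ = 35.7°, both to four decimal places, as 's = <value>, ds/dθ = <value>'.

seg 1 [0°–24.7°] simple-harmonic, h=16: full span → s += 16 → s = 16.0000
seg 2 [24.7°–63.1°] cycloidal, h=27: θ=35.7° here. β=11, B=38.4. 27·(0.2865 − sin(2π·0.2865)/(2π)) = 3.5494 → s = 19.5494
velocity in seg [24.7°–63.1°] (cycloidal), θ in radians: β = 11° = 0.1920 rad, B = 38.4° = 0.6702 rad; ds/dθ = (h/B)(1 − cos(2πβ/B)) = (27/0.6702)(1 − cos(2π·0.2865)) = 49.434111 mm/rad

s = 19.5494, ds/dθ = 49.4341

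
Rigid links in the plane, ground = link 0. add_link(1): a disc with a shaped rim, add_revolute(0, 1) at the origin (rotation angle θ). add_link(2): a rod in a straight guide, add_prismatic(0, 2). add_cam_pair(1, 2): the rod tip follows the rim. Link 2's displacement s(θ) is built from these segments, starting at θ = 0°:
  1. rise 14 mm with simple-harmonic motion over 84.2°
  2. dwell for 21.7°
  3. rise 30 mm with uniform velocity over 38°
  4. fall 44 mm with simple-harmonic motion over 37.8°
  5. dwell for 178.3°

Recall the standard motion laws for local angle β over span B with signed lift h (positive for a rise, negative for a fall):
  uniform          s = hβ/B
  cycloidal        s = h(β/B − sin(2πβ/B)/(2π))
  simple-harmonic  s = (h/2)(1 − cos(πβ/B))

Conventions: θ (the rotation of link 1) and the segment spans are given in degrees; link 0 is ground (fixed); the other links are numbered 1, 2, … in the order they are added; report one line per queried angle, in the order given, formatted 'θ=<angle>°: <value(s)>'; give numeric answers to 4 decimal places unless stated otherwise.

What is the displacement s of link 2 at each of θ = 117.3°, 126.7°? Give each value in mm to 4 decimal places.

segment 1 (0° to 84.2°, simple-harmonic, h = 14) is passed completely: s = 0.0000 + (14) = 14.0000
segment 2 (84.2° to 105.9°, dwell): s unchanged at 14.0000
θ = 117.3° falls in segment 3 (105.9° to 143.9°, uniform, h = 30): β = 117.3 − 105.9 = 11.4°, B = 38°; Δs = 30·11.4/38 = 9.0000; s = 14.0000 + 9.0000 = 23.0000
θ = 126.7° falls in segment 3 (105.9° to 143.9°, uniform, h = 30): β = 126.7 − 105.9 = 20.8°, B = 38°; Δs = 30·20.8/38 = 16.4211; s = 14.0000 + 16.4211 = 30.4211

θ=117.3°: 23.0000
θ=126.7°: 30.4211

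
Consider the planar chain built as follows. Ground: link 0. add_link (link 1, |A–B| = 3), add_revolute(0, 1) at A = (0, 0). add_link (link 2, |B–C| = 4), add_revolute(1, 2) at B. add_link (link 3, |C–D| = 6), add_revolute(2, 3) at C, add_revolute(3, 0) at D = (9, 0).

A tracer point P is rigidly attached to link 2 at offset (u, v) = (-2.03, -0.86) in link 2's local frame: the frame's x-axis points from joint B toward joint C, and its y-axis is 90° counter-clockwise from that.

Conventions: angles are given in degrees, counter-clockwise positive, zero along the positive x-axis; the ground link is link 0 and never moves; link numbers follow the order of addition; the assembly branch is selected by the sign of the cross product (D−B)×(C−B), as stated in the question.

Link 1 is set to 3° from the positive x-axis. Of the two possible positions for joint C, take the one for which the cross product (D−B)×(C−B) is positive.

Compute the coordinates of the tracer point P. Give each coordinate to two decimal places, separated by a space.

A=(0,0), D=(9.00,0)
B = A + 3.00·(cos3°, sin3°) = (2.9959, 0.1570)
|BD| = 6.0062
circle(B,4.00) ∩ circle(D,6.00): a=1.3381, h=3.7695
  candidates: C₊=(4.4321,3.8903) cross=22.640; C₋=(4.2350,-3.6462) cross=-22.640
  branch + wants cross > 0 → take C=(4.4321,3.8903) (cross=22.640)
ex = (C−B)/|BC| = (0.3591,0.9333); ey = (-0.9333,0.3591)
P = B + -2.03·ex + -0.86·ey = (3.0697,-2.0464)

3.07 -2.05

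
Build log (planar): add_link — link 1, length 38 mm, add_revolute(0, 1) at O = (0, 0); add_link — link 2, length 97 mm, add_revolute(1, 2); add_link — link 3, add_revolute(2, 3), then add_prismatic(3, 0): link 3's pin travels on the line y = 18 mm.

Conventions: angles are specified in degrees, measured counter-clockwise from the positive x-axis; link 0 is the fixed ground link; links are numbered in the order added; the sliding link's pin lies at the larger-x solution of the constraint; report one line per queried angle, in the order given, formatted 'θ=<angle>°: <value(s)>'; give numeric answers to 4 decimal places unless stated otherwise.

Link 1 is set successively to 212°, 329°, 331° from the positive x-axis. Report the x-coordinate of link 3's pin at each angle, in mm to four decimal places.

geometry: r = 38 mm, L = 97 mm, e = 18 mm
θ=212°: crank pin P = (r cos θ, r sin θ) = (-32.225828, -20.136932)
θ=212°: h = r sin θ − e = -20.136932 − 18 = -38.136932
θ=212°: x = r cos θ + √(L² − h²) = -32.225828 + 89.188421 = 56.962593
θ=329°: crank pin P = (r cos θ, r sin θ) = (32.572357, -19.571447)
θ=329°: h = r sin θ − e = -19.571447 − 18 = -37.571447
θ=329°: x = r cos θ + √(L² − h²) = 32.572357 + 89.428107 = 122.000465
θ=331°: crank pin P = (r cos θ, r sin θ) = (33.235549, -18.422766)
θ=331°: h = r sin θ − e = -18.422766 − 18 = -36.422766
θ=331°: x = r cos θ + √(L² − h²) = 33.235549 + 89.902070 = 123.137619

θ=212°: 56.9626
θ=329°: 122.0005
θ=331°: 123.1376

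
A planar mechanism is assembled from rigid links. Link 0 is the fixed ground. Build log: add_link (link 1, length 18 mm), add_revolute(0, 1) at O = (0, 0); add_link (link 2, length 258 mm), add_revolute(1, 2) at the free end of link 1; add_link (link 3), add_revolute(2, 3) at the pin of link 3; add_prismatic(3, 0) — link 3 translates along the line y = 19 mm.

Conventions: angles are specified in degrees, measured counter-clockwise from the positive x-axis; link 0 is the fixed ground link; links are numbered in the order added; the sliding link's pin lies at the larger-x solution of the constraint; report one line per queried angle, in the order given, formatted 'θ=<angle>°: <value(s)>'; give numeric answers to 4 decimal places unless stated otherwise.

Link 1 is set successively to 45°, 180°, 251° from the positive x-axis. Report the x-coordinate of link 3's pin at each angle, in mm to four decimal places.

geometry: r = 18 mm, L = 258 mm, e = 19 mm
θ=45°: crank pin P = (r cos θ, r sin θ) = (12.727922, 12.727922)
θ=45°: h = r sin θ − e = 12.727922 − 19 = -6.272078
θ=45°: x = r cos θ + √(L² − h²) = 12.727922 + 257.923750 = 270.651672
θ=180°: crank pin P = (r cos θ, r sin θ) = (-18.000000, 0.000000)
θ=180°: h = r sin θ − e = 0.000000 − 19 = -19.000000
θ=180°: x = r cos θ + √(L² − h²) = -18.000000 + 257.299436 = 239.299436
θ=251°: crank pin P = (r cos θ, r sin θ) = (-5.860227, -17.019334)
θ=251°: h = r sin θ − e = -17.019334 − 19 = -36.019334
θ=251°: x = r cos θ + √(L² − h²) = -5.860227 + 255.473301 = 249.613074

θ=45°: 270.6517
θ=180°: 239.2994
θ=251°: 249.6131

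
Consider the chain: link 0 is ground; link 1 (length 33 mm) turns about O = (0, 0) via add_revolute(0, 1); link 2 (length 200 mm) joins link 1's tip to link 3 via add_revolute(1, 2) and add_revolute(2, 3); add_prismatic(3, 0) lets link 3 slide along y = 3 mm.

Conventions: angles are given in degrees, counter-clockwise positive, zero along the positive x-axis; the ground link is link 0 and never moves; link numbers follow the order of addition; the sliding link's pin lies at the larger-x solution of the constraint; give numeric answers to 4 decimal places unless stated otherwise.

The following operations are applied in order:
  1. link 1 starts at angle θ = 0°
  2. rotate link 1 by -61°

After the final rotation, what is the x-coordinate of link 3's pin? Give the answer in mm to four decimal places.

geometry: r = 33 mm, L = 200 mm, e = 3 mm; θ starts at 0°
rotate link 1 by -61°: θ ← 0° -61° = -61°
crank pin P = (r cos θ, r sin θ) = (15.998717, -28.862450)
h = r sin θ − e = -28.862450 − 3 = -31.862450
x = r cos θ + √(L² − h²) = 15.998717 + 197.445649 = 213.444366

213.4444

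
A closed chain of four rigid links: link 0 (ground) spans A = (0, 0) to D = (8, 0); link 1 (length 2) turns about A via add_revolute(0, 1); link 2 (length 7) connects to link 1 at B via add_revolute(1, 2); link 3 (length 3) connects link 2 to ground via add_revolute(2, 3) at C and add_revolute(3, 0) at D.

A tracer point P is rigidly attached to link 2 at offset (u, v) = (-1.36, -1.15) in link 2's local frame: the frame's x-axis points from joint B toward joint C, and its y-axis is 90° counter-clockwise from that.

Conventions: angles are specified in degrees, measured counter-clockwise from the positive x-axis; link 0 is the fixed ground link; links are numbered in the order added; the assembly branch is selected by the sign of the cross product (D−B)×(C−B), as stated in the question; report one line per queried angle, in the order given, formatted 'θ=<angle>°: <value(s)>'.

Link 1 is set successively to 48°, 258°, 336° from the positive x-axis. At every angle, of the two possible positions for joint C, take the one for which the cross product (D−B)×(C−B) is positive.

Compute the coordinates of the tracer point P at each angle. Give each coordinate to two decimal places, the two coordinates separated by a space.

A=(0,0), D=(8.00,0)
θ=48°: B = A + 2.00·(cos48°, sin48°) = (1.3383, 1.4863)
θ=48°: |BD| = 6.8255
θ=48°: circle(B,7.00) ∩ circle(D,3.00): a=6.3429, h=2.9609
θ=48°:   candidates: C₊=(8.1737,2.9950) cross=20.210; C₋=(6.8842,-2.7848) cross=-20.210
θ=48°:   branch + wants cross > 0 → take C=(8.1737,2.9950) (cross=20.210)
θ=48°: ex = (C−B)/|BC| = (0.9765,0.2155); ey = (-0.2155,0.9765)
θ=48°: P = B + -1.36·ex + -1.15·ey = (0.2581,0.0702)
θ=258°: B = A + 2.00·(cos258°, sin258°) = (-0.4158, -1.9563)
θ=258°: |BD| = 8.6402
θ=258°: circle(B,7.00) ∩ circle(D,3.00): a=6.6349, h=2.2313
θ=258°:   candidates: C₊=(5.5415,1.7193) cross=19.279; C₋=(6.5519,-2.6274) cross=-19.279
θ=258°:   branch + wants cross > 0 → take C=(5.5415,1.7193) (cross=19.279)
θ=258°: ex = (C−B)/|BC| = (0.8511,0.5251); ey = (-0.5251,0.8511)
θ=258°: P = B + -1.36·ex + -1.15·ey = (-0.9694,-3.6491)
θ=336°: B = A + 2.00·(cos336°, sin336°) = (1.8271, -0.8135)
θ=336°: |BD| = 6.2263
θ=336°: circle(B,7.00) ∩ circle(D,3.00): a=6.3253, h=2.9984
θ=336°:   candidates: C₊=(7.7065,2.9856) cross=18.669; C₋=(8.4899,-2.9597) cross=-18.669
θ=336°:   branch + wants cross > 0 → take C=(7.7065,2.9856) (cross=18.669)
θ=336°: ex = (C−B)/|BC| = (0.8399,0.5427); ey = (-0.5427,0.8399)
θ=336°: P = B + -1.36·ex + -1.15·ey = (1.3089,-2.5175)

θ=48°: 0.26 0.07
θ=258°: -0.97 -3.65
θ=336°: 1.31 -2.52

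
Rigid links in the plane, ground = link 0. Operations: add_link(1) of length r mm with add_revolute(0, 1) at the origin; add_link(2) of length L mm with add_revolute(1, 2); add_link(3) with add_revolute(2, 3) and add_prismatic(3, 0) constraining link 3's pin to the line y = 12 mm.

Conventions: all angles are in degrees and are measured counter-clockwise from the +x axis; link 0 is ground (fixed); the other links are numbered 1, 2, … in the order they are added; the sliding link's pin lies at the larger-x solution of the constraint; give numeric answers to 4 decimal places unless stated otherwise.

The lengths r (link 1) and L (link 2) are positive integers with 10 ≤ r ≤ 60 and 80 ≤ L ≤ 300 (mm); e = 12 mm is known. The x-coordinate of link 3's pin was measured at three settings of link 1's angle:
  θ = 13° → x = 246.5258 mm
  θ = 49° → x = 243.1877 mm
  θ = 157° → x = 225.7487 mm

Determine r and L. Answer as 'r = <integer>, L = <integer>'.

constraint per measurement: (x − r cos θ)² + (r sin θ − e)² = L²
subtracting the θ₁ and θ₂ equations cancels the r² and L² terms:
r = (x₁² − x₂²) / (2[(x₁cos θ₁ + e sin θ₁) − (x₂cos θ₂ + e sin θ₂)]) = 11.0001 → r = 11
L² = (x₁ − r cos θ₁)² + (r sin θ₁ − e)² = 55696.0211 → L = 236.0000 → L = 236
check at θ₃=157°: x = 225.7487 (printed 225.7487) ✓

r = 11, L = 236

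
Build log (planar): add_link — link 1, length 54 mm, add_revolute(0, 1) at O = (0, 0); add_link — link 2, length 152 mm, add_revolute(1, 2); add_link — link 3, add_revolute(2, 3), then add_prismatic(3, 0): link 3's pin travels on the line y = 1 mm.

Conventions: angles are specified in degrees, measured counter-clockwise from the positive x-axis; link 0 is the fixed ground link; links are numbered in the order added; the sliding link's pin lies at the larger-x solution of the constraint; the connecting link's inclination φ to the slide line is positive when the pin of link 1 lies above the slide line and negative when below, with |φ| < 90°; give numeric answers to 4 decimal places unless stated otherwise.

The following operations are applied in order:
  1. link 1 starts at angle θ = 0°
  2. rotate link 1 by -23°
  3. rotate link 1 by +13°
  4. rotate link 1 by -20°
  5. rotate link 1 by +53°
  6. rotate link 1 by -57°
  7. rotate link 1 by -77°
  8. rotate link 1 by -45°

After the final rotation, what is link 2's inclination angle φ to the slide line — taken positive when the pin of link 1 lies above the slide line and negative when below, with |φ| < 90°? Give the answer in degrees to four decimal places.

geometry: r = 54 mm, L = 152 mm, e = 1 mm; θ starts at 0°
rotate link 1 by -23°: θ ← 0° -23° = -23°
rotate link 1 by +13°: θ ← -23° +13° = -10°
rotate link 1 by -20°: θ ← -10° -20° = -30°
rotate link 1 by +53°: θ ← -30° +53° = 23°
rotate link 1 by -57°: θ ← 23° -57° = -34°
rotate link 1 by -77°: θ ← -34° -77° = -111°
rotate link 1 by -45°: θ ← -111° -45° = -156°
h = r sin θ − e = -21.963779 − 1 = -22.963779
sin φ = h / L = -22.963779 / 152 = -0.15107749
φ = arcsin(-0.15107749) = -8.689374°

-8.6894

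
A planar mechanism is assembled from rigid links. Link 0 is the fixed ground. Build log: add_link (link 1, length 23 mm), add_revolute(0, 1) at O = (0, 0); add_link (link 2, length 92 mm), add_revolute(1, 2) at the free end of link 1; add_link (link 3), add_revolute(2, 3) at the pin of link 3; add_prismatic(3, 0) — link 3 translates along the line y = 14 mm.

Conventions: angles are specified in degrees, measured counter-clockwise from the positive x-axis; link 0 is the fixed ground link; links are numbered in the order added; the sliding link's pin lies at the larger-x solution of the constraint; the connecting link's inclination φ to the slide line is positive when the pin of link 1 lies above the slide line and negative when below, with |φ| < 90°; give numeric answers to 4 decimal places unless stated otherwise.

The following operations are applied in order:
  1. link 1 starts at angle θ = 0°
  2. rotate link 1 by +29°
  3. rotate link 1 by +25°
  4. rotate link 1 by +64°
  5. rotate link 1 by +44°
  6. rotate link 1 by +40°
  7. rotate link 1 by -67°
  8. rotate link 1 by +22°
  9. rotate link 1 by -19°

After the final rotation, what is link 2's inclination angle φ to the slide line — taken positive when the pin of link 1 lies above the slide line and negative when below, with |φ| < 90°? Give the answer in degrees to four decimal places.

geometry: r = 23 mm, L = 92 mm, e = 14 mm; θ starts at 0°
rotate link 1 by +29°: θ ← 0° +29° = 29°
rotate link 1 by +25°: θ ← 29° +25° = 54°
rotate link 1 by +64°: θ ← 54° +64° = 118°
rotate link 1 by +44°: θ ← 118° +44° = 162°
rotate link 1 by +40°: θ ← 162° +40° = 202°
rotate link 1 by -67°: θ ← 202° -67° = 135°
rotate link 1 by +22°: θ ← 135° +22° = 157°
rotate link 1 by -19°: θ ← 157° -19° = 138°
h = r sin θ − e = 15.390004 − 14 = 1.390004
sin φ = h / L = 1.390004 / 92 = 0.01510874
φ = arcsin(0.01510874) = 0.865700°

0.8657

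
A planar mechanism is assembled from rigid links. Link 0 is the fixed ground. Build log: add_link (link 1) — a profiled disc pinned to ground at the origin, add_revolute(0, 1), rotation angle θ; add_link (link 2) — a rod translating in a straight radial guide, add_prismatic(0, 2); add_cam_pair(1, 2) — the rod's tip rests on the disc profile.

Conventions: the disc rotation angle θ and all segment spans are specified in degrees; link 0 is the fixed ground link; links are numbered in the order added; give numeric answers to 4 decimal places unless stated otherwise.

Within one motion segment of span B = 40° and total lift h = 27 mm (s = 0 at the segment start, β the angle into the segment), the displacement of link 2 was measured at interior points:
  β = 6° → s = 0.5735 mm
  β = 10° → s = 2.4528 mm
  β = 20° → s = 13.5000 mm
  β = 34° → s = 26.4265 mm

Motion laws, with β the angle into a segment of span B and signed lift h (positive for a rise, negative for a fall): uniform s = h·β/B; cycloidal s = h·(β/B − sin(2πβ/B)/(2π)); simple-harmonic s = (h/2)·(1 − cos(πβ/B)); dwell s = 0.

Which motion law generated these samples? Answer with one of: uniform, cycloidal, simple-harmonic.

candidates at β/B = r: uniform s = h·r (linear in β); cycloidal s = h·(r − sin(2πr)/(2π)); simple-harmonic s = (h/2)(1 − cos(πr))
β=6°: printed 0.5735 | uniform 4.0500, cycloidal 0.5735, simple-harmonic 1.4714
β=10°: printed 2.4528 | uniform 6.7500, cycloidal 2.4528, simple-harmonic 3.9541
β=20°: printed 13.5000 | uniform 13.5000, cycloidal 13.5000, simple-harmonic 13.5000
β=34°: printed 26.4265 | uniform 22.9500, cycloidal 26.4265, simple-harmonic 25.5286
only one law matches every sample → cycloidal

cycloidal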